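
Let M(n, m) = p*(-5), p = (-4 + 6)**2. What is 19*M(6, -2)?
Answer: -380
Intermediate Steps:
p = 4 (p = 2**2 = 4)
M(n, m) = -20 (M(n, m) = 4*(-5) = -20)
19*M(6, -2) = 19*(-20) = -380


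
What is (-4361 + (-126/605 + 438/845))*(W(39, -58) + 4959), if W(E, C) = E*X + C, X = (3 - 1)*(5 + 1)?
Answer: -184139660033/7865 ≈ -2.3413e+7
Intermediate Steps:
X = 12 (X = 2*6 = 12)
W(E, C) = C + 12*E (W(E, C) = E*12 + C = 12*E + C = C + 12*E)
(-4361 + (-126/605 + 438/845))*(W(39, -58) + 4959) = (-4361 + (-126/605 + 438/845))*((-58 + 12*39) + 4959) = (-4361 + (-126*1/605 + 438*(1/845)))*((-58 + 468) + 4959) = (-4361 + (-126/605 + 438/845))*(410 + 4959) = (-4361 + 31704/102245)*5369 = -445858741/102245*5369 = -184139660033/7865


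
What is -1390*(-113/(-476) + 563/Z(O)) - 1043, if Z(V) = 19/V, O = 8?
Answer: -1496221891/4522 ≈ -3.3088e+5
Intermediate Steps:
-1390*(-113/(-476) + 563/Z(O)) - 1043 = -1390*(-113/(-476) + 563/((19/8))) - 1043 = -1390*(-113*(-1/476) + 563/((19*(⅛)))) - 1043 = -1390*(113/476 + 563/(19/8)) - 1043 = -1390*(113/476 + 563*(8/19)) - 1043 = -1390*(113/476 + 4504/19) - 1043 = -1390*2146051/9044 - 1043 = -1491505445/4522 - 1043 = -1496221891/4522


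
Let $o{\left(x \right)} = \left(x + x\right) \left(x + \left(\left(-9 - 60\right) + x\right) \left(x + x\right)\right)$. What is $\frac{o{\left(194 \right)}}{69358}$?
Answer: $\frac{9446636}{34679} \approx 272.4$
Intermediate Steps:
$o{\left(x \right)} = 2 x \left(x + 2 x \left(-69 + x\right)\right)$ ($o{\left(x \right)} = 2 x \left(x + \left(\left(-9 - 60\right) + x\right) 2 x\right) = 2 x \left(x + \left(-69 + x\right) 2 x\right) = 2 x \left(x + 2 x \left(-69 + x\right)\right)$)
$\frac{o{\left(194 \right)}}{69358} = \frac{194^{2} \left(-274 + 4 \cdot 194\right)}{69358} = 37636 \left(-274 + 776\right) \frac{1}{69358} = 37636 \cdot 502 \cdot \frac{1}{69358} = 18893272 \cdot \frac{1}{69358} = \frac{9446636}{34679}$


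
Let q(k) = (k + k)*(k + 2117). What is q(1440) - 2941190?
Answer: 7302970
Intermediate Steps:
q(k) = 2*k*(2117 + k) (q(k) = (2*k)*(2117 + k) = 2*k*(2117 + k))
q(1440) - 2941190 = 2*1440*(2117 + 1440) - 2941190 = 2*1440*3557 - 2941190 = 10244160 - 2941190 = 7302970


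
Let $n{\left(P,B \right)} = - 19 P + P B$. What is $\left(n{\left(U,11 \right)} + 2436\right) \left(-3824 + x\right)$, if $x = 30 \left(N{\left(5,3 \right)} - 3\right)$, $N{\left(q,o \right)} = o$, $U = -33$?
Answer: $-10324800$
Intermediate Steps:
$n{\left(P,B \right)} = - 19 P + B P$
$x = 0$ ($x = 30 \left(3 - 3\right) = 30 \cdot 0 = 0$)
$\left(n{\left(U,11 \right)} + 2436\right) \left(-3824 + x\right) = \left(- 33 \left(-19 + 11\right) + 2436\right) \left(-3824 + 0\right) = \left(\left(-33\right) \left(-8\right) + 2436\right) \left(-3824\right) = \left(264 + 2436\right) \left(-3824\right) = 2700 \left(-3824\right) = -10324800$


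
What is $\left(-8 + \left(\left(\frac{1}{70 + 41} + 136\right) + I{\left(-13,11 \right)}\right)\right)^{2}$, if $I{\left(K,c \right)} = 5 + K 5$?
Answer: $\frac{56987401}{12321} \approx 4625.2$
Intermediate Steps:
$I{\left(K,c \right)} = 5 + 5 K$
$\left(-8 + \left(\left(\frac{1}{70 + 41} + 136\right) + I{\left(-13,11 \right)}\right)\right)^{2} = \left(-8 + \left(\left(\frac{1}{70 + 41} + 136\right) + \left(5 + 5 \left(-13\right)\right)\right)\right)^{2} = \left(-8 + \left(\left(\frac{1}{111} + 136\right) + \left(5 - 65\right)\right)\right)^{2} = \left(-8 + \left(\left(\frac{1}{111} + 136\right) - 60\right)\right)^{2} = \left(-8 + \left(\frac{15097}{111} - 60\right)\right)^{2} = \left(-8 + \frac{8437}{111}\right)^{2} = \left(\frac{7549}{111}\right)^{2} = \frac{56987401}{12321}$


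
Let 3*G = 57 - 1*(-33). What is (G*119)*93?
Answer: 332010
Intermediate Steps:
G = 30 (G = (57 - 1*(-33))/3 = (57 + 33)/3 = (⅓)*90 = 30)
(G*119)*93 = (30*119)*93 = 3570*93 = 332010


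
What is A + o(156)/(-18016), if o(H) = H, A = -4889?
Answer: -22020095/4504 ≈ -4889.0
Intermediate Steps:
A + o(156)/(-18016) = -4889 + 156/(-18016) = -4889 + 156*(-1/18016) = -4889 - 39/4504 = -22020095/4504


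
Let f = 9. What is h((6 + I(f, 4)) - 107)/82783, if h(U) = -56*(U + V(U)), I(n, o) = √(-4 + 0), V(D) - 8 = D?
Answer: 10864/82783 - 224*I/82783 ≈ 0.13123 - 0.0027059*I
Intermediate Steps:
V(D) = 8 + D
I(n, o) = 2*I (I(n, o) = √(-4) = 2*I)
h(U) = -448 - 112*U (h(U) = -56*(U + (8 + U)) = -56*(8 + 2*U) = -448 - 112*U)
h((6 + I(f, 4)) - 107)/82783 = (-448 - 112*((6 + 2*I) - 107))/82783 = (-448 - 112*(-101 + 2*I))*(1/82783) = (-448 + (11312 - 224*I))*(1/82783) = (10864 - 224*I)*(1/82783) = 10864/82783 - 224*I/82783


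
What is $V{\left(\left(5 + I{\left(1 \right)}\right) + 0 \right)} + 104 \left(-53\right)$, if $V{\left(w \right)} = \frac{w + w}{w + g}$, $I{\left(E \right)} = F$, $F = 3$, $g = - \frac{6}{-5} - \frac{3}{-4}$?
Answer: $- \frac{1096568}{199} \approx -5510.4$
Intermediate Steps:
$g = \frac{39}{20}$ ($g = \left(-6\right) \left(- \frac{1}{5}\right) - - \frac{3}{4} = \frac{6}{5} + \frac{3}{4} = \frac{39}{20} \approx 1.95$)
$I{\left(E \right)} = 3$
$V{\left(w \right)} = \frac{2 w}{\frac{39}{20} + w}$ ($V{\left(w \right)} = \frac{w + w}{w + \frac{39}{20}} = \frac{2 w}{\frac{39}{20} + w}$)
$V{\left(\left(5 + I{\left(1 \right)}\right) + 0 \right)} + 104 \left(-53\right) = \frac{40 \left(\left(5 + 3\right) + 0\right)}{39 + 20 \left(\left(5 + 3\right) + 0\right)} + 104 \left(-53\right) = \frac{40 \left(8 + 0\right)}{39 + 20 \left(8 + 0\right)} - 5512 = 40 \cdot 8 \frac{1}{39 + 20 \cdot 8} - 5512 = 40 \cdot 8 \frac{1}{39 + 160} - 5512 = 40 \cdot 8 \cdot \frac{1}{199} - 5512 = \frac{320}{199} - 5512 = - \frac{1096568}{199}$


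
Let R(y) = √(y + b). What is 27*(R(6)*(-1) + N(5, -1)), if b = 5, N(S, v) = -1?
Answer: -27 - 27*√11 ≈ -116.55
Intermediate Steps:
R(y) = √(5 + y) (R(y) = √(y + 5) = √(5 + y))
27*(R(6)*(-1) + N(5, -1)) = 27*(√(5 + 6)*(-1) - 1) = 27*(√11*(-1) - 1) = 27*(-√11 - 1) = 27*(-1 - √11) = -27 - 27*√11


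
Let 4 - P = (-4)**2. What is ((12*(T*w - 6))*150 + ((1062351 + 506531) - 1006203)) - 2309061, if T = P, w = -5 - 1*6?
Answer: -1519582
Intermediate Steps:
w = -11 (w = -5 - 6 = -11)
P = -12 (P = 4 - 1*(-4)**2 = 4 - 1*16 = 4 - 16 = -12)
T = -12
((12*(T*w - 6))*150 + ((1062351 + 506531) - 1006203)) - 2309061 = ((12*(-12*(-11) - 6))*150 + ((1062351 + 506531) - 1006203)) - 2309061 = ((12*(132 - 6))*150 + (1568882 - 1006203)) - 2309061 = ((12*126)*150 + 562679) - 2309061 = (1512*150 + 562679) - 2309061 = (226800 + 562679) - 2309061 = 789479 - 2309061 = -1519582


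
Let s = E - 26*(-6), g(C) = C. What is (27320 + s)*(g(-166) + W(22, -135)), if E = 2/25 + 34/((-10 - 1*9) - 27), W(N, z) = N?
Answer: -2274958224/575 ≈ -3.9564e+6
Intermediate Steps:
E = -379/575 (E = 2*(1/25) + 34/((-10 - 9) - 27) = 2/25 + 34/(-19 - 27) = 2/25 + 34/(-46) = 2/25 + 34*(-1/46) = 2/25 - 17/23 = -379/575 ≈ -0.65913)
s = 89321/575 (s = -379/575 - 26*(-6) = -379/575 + 156 = 89321/575 ≈ 155.34)
(27320 + s)*(g(-166) + W(22, -135)) = (27320 + 89321/575)*(-166 + 22) = (15798321/575)*(-144) = -2274958224/575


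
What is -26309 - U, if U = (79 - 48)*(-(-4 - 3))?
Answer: -26526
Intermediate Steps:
U = 217 (U = 31*(-1*(-7)) = 31*7 = 217)
-26309 - U = -26309 - 1*217 = -26309 - 217 = -26526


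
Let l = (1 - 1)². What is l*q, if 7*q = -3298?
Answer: 0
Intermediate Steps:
q = -3298/7 (q = (⅐)*(-3298) = -3298/7 ≈ -471.14)
l = 0 (l = 0² = 0)
l*q = 0*(-3298/7) = 0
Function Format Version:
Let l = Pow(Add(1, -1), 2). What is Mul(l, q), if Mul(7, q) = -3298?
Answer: 0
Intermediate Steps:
q = Rational(-3298, 7) (q = Mul(Rational(1, 7), -3298) = Rational(-3298, 7) ≈ -471.14)
l = 0 (l = Pow(0, 2) = 0)
Mul(l, q) = Mul(0, Rational(-3298, 7)) = 0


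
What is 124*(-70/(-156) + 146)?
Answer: 708226/39 ≈ 18160.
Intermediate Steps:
124*(-70/(-156) + 146) = 124*(-70*(-1/156) + 146) = 124*(35/78 + 146) = 124*(11423/78) = 708226/39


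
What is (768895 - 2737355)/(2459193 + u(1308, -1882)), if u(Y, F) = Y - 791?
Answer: -196846/245971 ≈ -0.80028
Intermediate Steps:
u(Y, F) = -791 + Y
(768895 - 2737355)/(2459193 + u(1308, -1882)) = (768895 - 2737355)/(2459193 + (-791 + 1308)) = -1968460/(2459193 + 517) = -1968460/2459710 = -1968460*1/2459710 = -196846/245971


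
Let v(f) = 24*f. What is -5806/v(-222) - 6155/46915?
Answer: 23959465/24996312 ≈ 0.95852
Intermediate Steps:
-5806/v(-222) - 6155/46915 = -5806/(24*(-222)) - 6155/46915 = -5806/(-5328) - 6155*1/46915 = -5806*(-1/5328) - 1231/9383 = 2903/2664 - 1231/9383 = 23959465/24996312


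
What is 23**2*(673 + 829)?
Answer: 794558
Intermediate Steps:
23**2*(673 + 829) = 529*1502 = 794558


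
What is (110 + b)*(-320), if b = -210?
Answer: 32000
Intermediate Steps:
(110 + b)*(-320) = (110 - 210)*(-320) = -100*(-320) = 32000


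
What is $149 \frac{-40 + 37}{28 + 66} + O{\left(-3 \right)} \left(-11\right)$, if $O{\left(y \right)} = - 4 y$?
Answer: $- \frac{12855}{94} \approx -136.76$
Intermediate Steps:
$149 \frac{-40 + 37}{28 + 66} + O{\left(-3 \right)} \left(-11\right) = 149 \frac{-40 + 37}{28 + 66} + \left(-4\right) \left(-3\right) \left(-11\right) = 149 \left(- \frac{3}{94}\right) + 12 \left(-11\right) = 149 \left(\left(-3\right) \frac{1}{94}\right) - 132 = 149 \left(- \frac{3}{94}\right) - 132 = - \frac{447}{94} - 132 = - \frac{12855}{94}$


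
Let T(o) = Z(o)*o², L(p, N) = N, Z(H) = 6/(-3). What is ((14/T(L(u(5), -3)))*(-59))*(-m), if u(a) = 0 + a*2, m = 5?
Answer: -2065/9 ≈ -229.44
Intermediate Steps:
Z(H) = -2 (Z(H) = 6*(-⅓) = -2)
u(a) = 2*a (u(a) = 0 + 2*a = 2*a)
T(o) = -2*o²
((14/T(L(u(5), -3)))*(-59))*(-m) = ((14/((-2*(-3)²)))*(-59))*(-1*5) = ((14/((-2*9)))*(-59))*(-5) = ((14/(-18))*(-59))*(-5) = ((14*(-1/18))*(-59))*(-5) = -7/9*(-59)*(-5) = (413/9)*(-5) = -2065/9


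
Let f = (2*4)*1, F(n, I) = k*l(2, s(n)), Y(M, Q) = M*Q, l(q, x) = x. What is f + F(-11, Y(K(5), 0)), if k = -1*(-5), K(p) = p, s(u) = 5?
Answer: 33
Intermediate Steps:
k = 5
F(n, I) = 25 (F(n, I) = 5*5 = 25)
f = 8 (f = 8*1 = 8)
f + F(-11, Y(K(5), 0)) = 8 + 25 = 33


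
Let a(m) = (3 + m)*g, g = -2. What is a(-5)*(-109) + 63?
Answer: -373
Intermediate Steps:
a(m) = -6 - 2*m (a(m) = (3 + m)*(-2) = -6 - 2*m)
a(-5)*(-109) + 63 = (-6 - 2*(-5))*(-109) + 63 = (-6 + 10)*(-109) + 63 = 4*(-109) + 63 = -436 + 63 = -373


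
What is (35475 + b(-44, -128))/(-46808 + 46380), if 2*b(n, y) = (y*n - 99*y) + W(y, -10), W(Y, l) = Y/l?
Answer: -223167/2140 ≈ -104.28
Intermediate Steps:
b(n, y) = -991*y/20 + n*y/2 (b(n, y) = ((y*n - 99*y) + y/(-10))/2 = ((n*y - 99*y) + y*(-⅒))/2 = ((-99*y + n*y) - y/10)/2 = (-991*y/10 + n*y)/2 = -991*y/20 + n*y/2)
(35475 + b(-44, -128))/(-46808 + 46380) = (35475 + (1/20)*(-128)*(-991 + 10*(-44)))/(-46808 + 46380) = (35475 + (1/20)*(-128)*(-991 - 440))/(-428) = (35475 + (1/20)*(-128)*(-1431))*(-1/428) = (35475 + 45792/5)*(-1/428) = (223167/5)*(-1/428) = -223167/2140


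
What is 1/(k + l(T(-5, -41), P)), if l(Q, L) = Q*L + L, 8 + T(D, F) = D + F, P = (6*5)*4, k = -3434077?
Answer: -1/3440437 ≈ -2.9066e-7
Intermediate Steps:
P = 120 (P = 30*4 = 120)
T(D, F) = -8 + D + F (T(D, F) = -8 + (D + F) = -8 + D + F)
l(Q, L) = L + L*Q (l(Q, L) = L*Q + L = L + L*Q)
1/(k + l(T(-5, -41), P)) = 1/(-3434077 + 120*(1 + (-8 - 5 - 41))) = 1/(-3434077 + 120*(1 - 54)) = 1/(-3434077 + 120*(-53)) = 1/(-3434077 - 6360) = 1/(-3440437) = -1/3440437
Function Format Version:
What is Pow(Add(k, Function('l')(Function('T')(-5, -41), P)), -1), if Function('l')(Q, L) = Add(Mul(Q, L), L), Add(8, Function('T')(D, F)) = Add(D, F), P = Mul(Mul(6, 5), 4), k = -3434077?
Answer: Rational(-1, 3440437) ≈ -2.9066e-7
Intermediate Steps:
P = 120 (P = Mul(30, 4) = 120)
Function('T')(D, F) = Add(-8, D, F) (Function('T')(D, F) = Add(-8, Add(D, F)) = Add(-8, D, F))
Function('l')(Q, L) = Add(L, Mul(L, Q)) (Function('l')(Q, L) = Add(Mul(L, Q), L) = Add(L, Mul(L, Q)))
Pow(Add(k, Function('l')(Function('T')(-5, -41), P)), -1) = Pow(Add(-3434077, Mul(120, Add(1, Add(-8, -5, -41)))), -1) = Pow(Add(-3434077, Mul(120, Add(1, -54))), -1) = Pow(Add(-3434077, Mul(120, -53)), -1) = Pow(Add(-3434077, -6360), -1) = Pow(-3440437, -1) = Rational(-1, 3440437)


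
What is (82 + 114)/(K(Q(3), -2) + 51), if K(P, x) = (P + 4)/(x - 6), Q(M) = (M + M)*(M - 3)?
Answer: 392/101 ≈ 3.8812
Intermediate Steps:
Q(M) = 2*M*(-3 + M) (Q(M) = (2*M)*(-3 + M) = 2*M*(-3 + M))
K(P, x) = (4 + P)/(-6 + x)
(82 + 114)/(K(Q(3), -2) + 51) = (82 + 114)/((4 + 2*3*(-3 + 3))/(-6 - 2) + 51) = 196/((4 + 2*3*0)/(-8) + 51) = 196/(-(4 + 0)/8 + 51) = 196/(-1/8*4 + 51) = 196/(-1/2 + 51) = 196/(101/2) = (2/101)*196 = 392/101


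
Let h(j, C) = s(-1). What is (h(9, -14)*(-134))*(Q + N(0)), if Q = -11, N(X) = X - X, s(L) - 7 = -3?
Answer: 5896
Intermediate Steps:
s(L) = 4 (s(L) = 7 - 3 = 4)
N(X) = 0
h(j, C) = 4
(h(9, -14)*(-134))*(Q + N(0)) = (4*(-134))*(-11 + 0) = -536*(-11) = 5896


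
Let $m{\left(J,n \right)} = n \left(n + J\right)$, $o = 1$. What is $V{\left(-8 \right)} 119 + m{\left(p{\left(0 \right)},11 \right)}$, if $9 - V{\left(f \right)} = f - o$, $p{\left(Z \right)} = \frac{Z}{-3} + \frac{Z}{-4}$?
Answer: $2263$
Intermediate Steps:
$p{\left(Z \right)} = - \frac{7 Z}{12}$ ($p{\left(Z \right)} = Z \left(- \frac{1}{3}\right) + Z \left(- \frac{1}{4}\right) = - \frac{Z}{3} - \frac{Z}{4} = - \frac{7 Z}{12}$)
$V{\left(f \right)} = 10 - f$ ($V{\left(f \right)} = 9 - \left(f - 1\right) = 9 - \left(-1 + f\right) = 10 - f$)
$m{\left(J,n \right)} = n \left(J + n\right)$
$V{\left(-8 \right)} 119 + m{\left(p{\left(0 \right)},11 \right)} = \left(10 - -8\right) 119 + 11 \left(\left(- \frac{7}{12}\right) 0 + 11\right) = \left(10 + 8\right) 119 + 11 \left(0 + 11\right) = 18 \cdot 119 + 11 \cdot 11 = 2142 + 121 = 2263$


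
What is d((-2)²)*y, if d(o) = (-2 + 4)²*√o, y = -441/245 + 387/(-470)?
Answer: -4932/235 ≈ -20.987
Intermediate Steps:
y = -1233/470 (y = -441*1/245 + 387*(-1/470) = -9/5 - 387/470 = -1233/470 ≈ -2.6234)
d(o) = 4*√o (d(o) = 2²*√o = 4*√o)
d((-2)²)*y = (4*√((-2)²))*(-1233/470) = (4*√4)*(-1233/470) = (4*2)*(-1233/470) = 8*(-1233/470) = -4932/235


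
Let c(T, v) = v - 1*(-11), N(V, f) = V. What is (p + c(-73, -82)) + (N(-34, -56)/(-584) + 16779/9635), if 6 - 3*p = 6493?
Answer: -400738813/179580 ≈ -2231.5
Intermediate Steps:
p = -6487/3 (p = 2 - 1/3*6493 = 2 - 6493/3 = -6487/3 ≈ -2162.3)
c(T, v) = 11 + v (c(T, v) = v + 11 = 11 + v)
(p + c(-73, -82)) + (N(-34, -56)/(-584) + 16779/9635) = (-6487/3 + (11 - 82)) + (-34/(-584) + 16779/9635) = (-6487/3 - 71) + (-34*(-1/584) + 16779*(1/9635)) = -6700/3 + (17/292 + 357/205) = -6700/3 + 107729/59860 = -400738813/179580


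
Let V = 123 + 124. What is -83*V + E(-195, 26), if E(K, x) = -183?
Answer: -20684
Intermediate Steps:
V = 247
-83*V + E(-195, 26) = -83*247 - 183 = -20501 - 183 = -20684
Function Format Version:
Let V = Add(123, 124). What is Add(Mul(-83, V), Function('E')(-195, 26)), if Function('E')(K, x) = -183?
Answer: -20684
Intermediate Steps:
V = 247
Add(Mul(-83, V), Function('E')(-195, 26)) = Add(Mul(-83, 247), -183) = Add(-20501, -183) = -20684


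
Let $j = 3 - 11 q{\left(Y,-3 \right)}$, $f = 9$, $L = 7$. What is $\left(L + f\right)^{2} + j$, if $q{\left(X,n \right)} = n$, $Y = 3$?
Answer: $292$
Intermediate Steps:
$j = 36$ ($j = 3 - -33 = 3 + 33 = 36$)
$\left(L + f\right)^{2} + j = \left(7 + 9\right)^{2} + 36 = 16^{2} + 36 = 256 + 36 = 292$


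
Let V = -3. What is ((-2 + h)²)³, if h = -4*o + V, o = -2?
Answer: 729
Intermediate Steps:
h = 5 (h = -4*(-2) - 3 = 8 - 3 = 5)
((-2 + h)²)³ = ((-2 + 5)²)³ = (3²)³ = 9³ = 729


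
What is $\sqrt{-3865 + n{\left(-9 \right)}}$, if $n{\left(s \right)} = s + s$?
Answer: $i \sqrt{3883} \approx 62.314 i$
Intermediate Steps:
$n{\left(s \right)} = 2 s$
$\sqrt{-3865 + n{\left(-9 \right)}} = \sqrt{-3865 + 2 \left(-9\right)} = \sqrt{-3865 - 18} = \sqrt{-3883} = i \sqrt{3883}$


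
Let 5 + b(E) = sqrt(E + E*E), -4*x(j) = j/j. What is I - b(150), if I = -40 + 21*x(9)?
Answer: -161/4 - 5*sqrt(906) ≈ -190.75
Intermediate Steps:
x(j) = -1/4 (x(j) = -j/(4*j) = -1/4*1 = -1/4)
b(E) = -5 + sqrt(E + E**2) (b(E) = -5 + sqrt(E + E*E) = -5 + sqrt(E + E**2))
I = -181/4 (I = -40 + 21*(-1/4) = -40 - 21/4 = -181/4 ≈ -45.250)
I - b(150) = -181/4 - (-5 + sqrt(150*(1 + 150))) = -181/4 - (-5 + sqrt(150*151)) = -181/4 - (-5 + sqrt(22650)) = -181/4 - (-5 + 5*sqrt(906)) = -181/4 + (5 - 5*sqrt(906)) = -161/4 - 5*sqrt(906)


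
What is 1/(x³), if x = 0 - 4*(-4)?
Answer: 1/4096 ≈ 0.00024414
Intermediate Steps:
x = 16 (x = 0 + 16 = 16)
1/(x³) = 1/(16³) = 1/4096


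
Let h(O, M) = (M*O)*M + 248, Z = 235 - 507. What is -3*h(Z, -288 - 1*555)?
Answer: 579888840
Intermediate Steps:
Z = -272
h(O, M) = 248 + O*M**2 (h(O, M) = O*M**2 + 248 = 248 + O*M**2)
-3*h(Z, -288 - 1*555) = -3*(248 - 272*(-288 - 1*555)**2) = -3*(248 - 272*(-288 - 555)**2) = -3*(248 - 272*(-843)**2) = -3*(248 - 272*710649) = -3*(248 - 193296528) = -3*(-193296280) = 579888840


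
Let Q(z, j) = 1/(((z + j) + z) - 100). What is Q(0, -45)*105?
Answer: -21/29 ≈ -0.72414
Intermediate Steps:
Q(z, j) = 1/(-100 + j + 2*z) (Q(z, j) = 1/(((j + z) + z) - 100) = 1/((j + 2*z) - 100) = 1/(-100 + j + 2*z))
Q(0, -45)*105 = 105/(-100 - 45 + 2*0) = 105/(-100 - 45 + 0) = 105/(-145) = -1/145*105 = -21/29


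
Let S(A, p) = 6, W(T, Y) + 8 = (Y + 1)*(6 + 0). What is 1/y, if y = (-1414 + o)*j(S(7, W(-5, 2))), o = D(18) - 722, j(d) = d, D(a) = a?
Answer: -1/12708 ≈ -7.8691e-5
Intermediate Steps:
W(T, Y) = -2 + 6*Y (W(T, Y) = -8 + (Y + 1)*(6 + 0) = -8 + (1 + Y)*6 = -8 + (6 + 6*Y) = -2 + 6*Y)
o = -704 (o = 18 - 722 = -704)
y = -12708 (y = (-1414 - 704)*6 = -2118*6 = -12708)
1/y = 1/(-12708) = -1/12708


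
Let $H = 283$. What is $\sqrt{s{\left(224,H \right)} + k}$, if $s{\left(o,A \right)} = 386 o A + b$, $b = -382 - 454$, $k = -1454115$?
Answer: $\sqrt{23014361} \approx 4797.3$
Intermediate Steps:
$b = -836$ ($b = -382 - 454 = -836$)
$s{\left(o,A \right)} = -836 + 386 A o$ ($s{\left(o,A \right)} = 386 o A - 836 = 386 A o - 836 = -836 + 386 A o$)
$\sqrt{s{\left(224,H \right)} + k} = \sqrt{\left(-836 + 386 \cdot 283 \cdot 224\right) - 1454115} = \sqrt{\left(-836 + 24469312\right) - 1454115} = \sqrt{24468476 - 1454115} = \sqrt{23014361}$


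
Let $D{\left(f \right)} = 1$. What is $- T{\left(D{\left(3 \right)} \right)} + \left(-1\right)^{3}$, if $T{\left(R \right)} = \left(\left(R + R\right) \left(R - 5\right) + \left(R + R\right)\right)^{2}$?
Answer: $-37$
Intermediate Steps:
$T{\left(R \right)} = \left(2 R + 2 R \left(-5 + R\right)\right)^{2}$ ($T{\left(R \right)} = \left(2 R \left(-5 + R\right) + 2 R\right)^{2} = \left(2 R + 2 R \left(-5 + R\right)\right)^{2}$)
$- T{\left(D{\left(3 \right)} \right)} + \left(-1\right)^{3} = - 4 \cdot 1^{2} \left(-4 + 1\right)^{2} + \left(-1\right)^{3} = - 4 \cdot 1 \left(-3\right)^{2} - 1 = - 4 \cdot 1 \cdot 9 - 1 = \left(-1\right) 36 - 1 = -36 - 1 = -37$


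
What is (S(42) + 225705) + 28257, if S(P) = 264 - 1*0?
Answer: 254226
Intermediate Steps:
S(P) = 264 (S(P) = 264 + 0 = 264)
(S(42) + 225705) + 28257 = (264 + 225705) + 28257 = 225969 + 28257 = 254226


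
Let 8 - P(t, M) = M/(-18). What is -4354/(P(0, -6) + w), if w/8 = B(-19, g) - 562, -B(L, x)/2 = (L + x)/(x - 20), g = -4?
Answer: 13062/13511 ≈ 0.96677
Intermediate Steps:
P(t, M) = 8 + M/18 (P(t, M) = 8 - M/(-18) = 8 - M*(-1)/18 = 8 - (-1)*M/18 = 8 + M/18)
B(L, x) = -2*(L + x)/(-20 + x) (B(L, x) = -2*(L + x)/(x - 20) = -2*(L + x)/(-20 + x))
w = -13534/3 (w = 8*(2*(-1*(-19) - 1*(-4))/(-20 - 4) - 562) = 8*(2*(19 + 4)/(-24) - 562) = 8*(2*(-1/24)*23 - 562) = 8*(-23/12 - 562) = 8*(-6767/12) = -13534/3 ≈ -4511.3)
-4354/(P(0, -6) + w) = -4354/((8 + (1/18)*(-6)) - 13534/3) = -4354/((8 - ⅓) - 13534/3) = -4354/(23/3 - 13534/3) = -4354/(-13511/3) = -4354*(-3/13511) = 13062/13511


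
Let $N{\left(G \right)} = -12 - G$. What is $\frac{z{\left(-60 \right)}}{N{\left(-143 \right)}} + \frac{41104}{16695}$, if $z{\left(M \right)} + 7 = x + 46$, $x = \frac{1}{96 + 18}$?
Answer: $\frac{32766181}{11872530} \approx 2.7598$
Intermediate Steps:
$x = \frac{1}{114} \approx 0.0087719$
$z{\left(M \right)} = \frac{4447}{114}$ ($z{\left(M \right)} = -7 + \left(\frac{1}{114} + 46\right) = -7 + \frac{5245}{114} = \frac{4447}{114}$)
$\frac{z{\left(-60 \right)}}{N{\left(-143 \right)}} + \frac{41104}{16695} = \frac{4447}{114 \left(-12 - -143\right)} + \frac{41104}{16695} = \frac{4447}{114 \left(-12 + 143\right)} + 41104 \cdot \frac{1}{16695} = \frac{4447}{114 \cdot 131} + \frac{5872}{2385} = \frac{4447}{114} \cdot \frac{1}{131} + \frac{5872}{2385} = \frac{4447}{14934} + \frac{5872}{2385} = \frac{32766181}{11872530}$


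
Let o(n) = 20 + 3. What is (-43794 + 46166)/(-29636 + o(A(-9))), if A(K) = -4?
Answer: -2372/29613 ≈ -0.080100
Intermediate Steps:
o(n) = 23
(-43794 + 46166)/(-29636 + o(A(-9))) = (-43794 + 46166)/(-29636 + 23) = 2372/(-29613) = 2372*(-1/29613) = -2372/29613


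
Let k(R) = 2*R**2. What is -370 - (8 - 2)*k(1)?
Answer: -382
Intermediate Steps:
-370 - (8 - 2)*k(1) = -370 - (8 - 2)*2*1**2 = -370 - 6*2*1 = -370 - 6*2 = -370 - 1*12 = -370 - 12 = -382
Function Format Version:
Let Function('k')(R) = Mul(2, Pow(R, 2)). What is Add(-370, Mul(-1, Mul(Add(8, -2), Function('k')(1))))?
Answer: -382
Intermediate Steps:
Add(-370, Mul(-1, Mul(Add(8, -2), Function('k')(1)))) = Add(-370, Mul(-1, Mul(Add(8, -2), Mul(2, Pow(1, 2))))) = Add(-370, Mul(-1, Mul(6, Mul(2, 1)))) = Add(-370, Mul(-1, Mul(6, 2))) = Add(-370, Mul(-1, 12)) = Add(-370, -12) = -382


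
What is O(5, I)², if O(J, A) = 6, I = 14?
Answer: 36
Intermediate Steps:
O(5, I)² = 6² = 36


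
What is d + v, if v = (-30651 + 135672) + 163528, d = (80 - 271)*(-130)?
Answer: 293379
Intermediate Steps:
d = 24830 (d = -191*(-130) = 24830)
v = 268549 (v = 105021 + 163528 = 268549)
d + v = 24830 + 268549 = 293379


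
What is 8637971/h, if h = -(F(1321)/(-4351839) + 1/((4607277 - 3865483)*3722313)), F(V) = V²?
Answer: 11532892858264337400271802/535376533130996507 ≈ 2.1542e+7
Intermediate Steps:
h = 535376533130996507/1335139103646485662 (h = -(1321²/(-4351839) + 1/((4607277 - 3865483)*3722313)) = -(1745041*(-1/4351839) + (1/3722313)/741794) = -(-1745041/4351839 + (1/741794)*(1/3722313)) = -(-1745041/4351839 + 1/2761189449522) = -1*(-535376533130996507/1335139103646485662) = 535376533130996507/1335139103646485662 ≈ 0.40099)
8637971/h = 8637971/(535376533130996507/1335139103646485662) = 8637971*(1335139103646485662/535376533130996507) = 11532892858264337400271802/535376533130996507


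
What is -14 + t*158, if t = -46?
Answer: -7282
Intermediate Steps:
-14 + t*158 = -14 - 46*158 = -14 - 7268 = -7282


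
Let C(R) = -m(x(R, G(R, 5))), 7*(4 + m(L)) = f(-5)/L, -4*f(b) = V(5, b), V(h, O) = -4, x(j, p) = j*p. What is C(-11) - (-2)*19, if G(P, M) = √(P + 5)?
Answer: 42 - I*√6/462 ≈ 42.0 - 0.0053019*I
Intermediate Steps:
G(P, M) = √(5 + P)
f(b) = 1 (f(b) = -¼*(-4) = 1)
m(L) = -4 + 1/(7*L) (m(L) = -4 + (1/L)/7 = -4 + 1/(7*L))
C(R) = 4 - 1/(7*R*√(5 + R)) (C(R) = -(-4 + 1/(7*((R*√(5 + R))))) = -(-4 + (1/(R*√(5 + R)))/7) = -(-4 + 1/(7*R*√(5 + R))) = 4 - 1/(7*R*√(5 + R)))
C(-11) - (-2)*19 = (4 - ⅐/(-11*√(5 - 11))) - (-2)*19 = (4 - ⅐*(-1/11)/√(-6)) - 1*(-38) = (4 - ⅐*(-1/11)*(-I*√6/6)) + 38 = (4 - I*√6/462) + 38 = 42 - I*√6/462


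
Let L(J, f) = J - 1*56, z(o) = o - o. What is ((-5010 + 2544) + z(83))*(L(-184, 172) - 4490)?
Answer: 11664180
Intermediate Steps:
z(o) = 0
L(J, f) = -56 + J (L(J, f) = J - 56 = -56 + J)
((-5010 + 2544) + z(83))*(L(-184, 172) - 4490) = ((-5010 + 2544) + 0)*((-56 - 184) - 4490) = (-2466 + 0)*(-240 - 4490) = -2466*(-4730) = 11664180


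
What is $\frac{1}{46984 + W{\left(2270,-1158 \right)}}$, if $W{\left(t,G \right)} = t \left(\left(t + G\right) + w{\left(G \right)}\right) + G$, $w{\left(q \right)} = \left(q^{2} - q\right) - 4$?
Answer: $\frac{1}{3049177926} \approx 3.2796 \cdot 10^{-10}$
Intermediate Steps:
$w{\left(q \right)} = -4 + q^{2} - q$
$W{\left(t,G \right)} = G + t \left(-4 + t + G^{2}\right)$ ($W{\left(t,G \right)} = t \left(\left(t + G\right) - \left(4 + G - G^{2}\right)\right) + G = t \left(\left(G + t\right) - \left(4 + G - G^{2}\right)\right) + G = t \left(-4 + t + G^{2}\right) + G = G + t \left(-4 + t + G^{2}\right)$)
$\frac{1}{46984 + W{\left(2270,-1158 \right)}} = \frac{1}{46984 + \left(-1158 + 2270^{2} - 9080 + 2270 \left(-1158\right)^{2}\right)} = \frac{1}{46984 + \left(-1158 + 5152900 - 9080 + 2270 \cdot 1340964\right)} = \frac{1}{46984 + \left(-1158 + 5152900 - 9080 + 3043988280\right)} = \frac{1}{46984 + 3049130942} = \frac{1}{3049177926}$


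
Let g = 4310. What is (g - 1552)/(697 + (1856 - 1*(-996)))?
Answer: 394/507 ≈ 0.77712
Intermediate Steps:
(g - 1552)/(697 + (1856 - 1*(-996))) = (4310 - 1552)/(697 + (1856 - 1*(-996))) = 2758/(697 + (1856 + 996)) = 2758/(697 + 2852) = 2758/3549 = 2758*(1/3549) = 394/507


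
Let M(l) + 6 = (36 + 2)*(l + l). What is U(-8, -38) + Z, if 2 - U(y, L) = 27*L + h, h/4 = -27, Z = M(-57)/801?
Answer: 100622/89 ≈ 1130.6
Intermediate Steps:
M(l) = -6 + 76*l (M(l) = -6 + (36 + 2)*(l + l) = -6 + 38*(2*l) = -6 + 76*l)
Z = -482/89 (Z = (-6 + 76*(-57))/801 = (-6 - 4332)*(1/801) = -4338*1/801 = -482/89 ≈ -5.4157)
h = -108 (h = 4*(-27) = -108)
U(y, L) = 110 - 27*L (U(y, L) = 2 - (27*L - 108) = 2 - (-108 + 27*L) = 2 + (108 - 27*L) = 110 - 27*L)
U(-8, -38) + Z = (110 - 27*(-38)) - 482/89 = (110 + 1026) - 482/89 = 1136 - 482/89 = 100622/89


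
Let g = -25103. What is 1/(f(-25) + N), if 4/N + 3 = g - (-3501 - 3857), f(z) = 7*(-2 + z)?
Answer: -4437/838594 ≈ -0.0052910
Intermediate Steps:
f(z) = -14 + 7*z
N = -1/4437 (N = 4/(-3 + (-25103 - (-3501 - 3857))) = 4/(-3 + (-25103 - 1*(-7358))) = 4/(-3 + (-25103 + 7358)) = 4/(-3 - 17745) = 4/(-17748) = 4*(-1/17748) = -1/4437 ≈ -0.00022538)
1/(f(-25) + N) = 1/((-14 + 7*(-25)) - 1/4437) = 1/((-14 - 175) - 1/4437) = 1/(-189 - 1/4437) = 1/(-838594/4437) = -4437/838594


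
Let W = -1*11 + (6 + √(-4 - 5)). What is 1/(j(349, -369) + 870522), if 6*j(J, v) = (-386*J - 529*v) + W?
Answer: 31701684/27916576901005 - 18*I/27916576901005 ≈ 1.1356e-6 - 6.4478e-13*I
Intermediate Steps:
W = -5 + 3*I (W = -11 + (6 + √(-9)) = -11 + (6 + 3*I) = -5 + 3*I ≈ -5.0 + 3.0*I)
j(J, v) = -⅚ + I/2 - 529*v/6 - 193*J/3 (j(J, v) = ((-386*J - 529*v) + (-5 + 3*I))/6 = ((-529*v - 386*J) + (-5 + 3*I))/6 = (-5 - 529*v - 386*J + 3*I)/6 = -⅚ + I/2 - 529*v/6 - 193*J/3)
1/(j(349, -369) + 870522) = 1/((-⅚ + I/2 - 529/6*(-369) - 193/3*349) + 870522) = 1/((-⅚ + I/2 + 65067/2 - 67357/3) + 870522) = 1/((30241/3 + I/2) + 870522) = 1/(2641807/3 + I/2) = 36*(2641807/3 - I/2)/27916576901005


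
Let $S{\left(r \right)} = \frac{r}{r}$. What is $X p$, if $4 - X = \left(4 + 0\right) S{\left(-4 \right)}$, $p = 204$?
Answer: $0$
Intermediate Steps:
$S{\left(r \right)} = 1$
$X = 0$ ($X = 4 - \left(4 + 0\right) 1 = 4 - 4 \cdot 1 = 4 - 4 = 0$)
$X p = 0 \cdot 204 = 0$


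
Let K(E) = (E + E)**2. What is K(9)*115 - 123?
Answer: 37137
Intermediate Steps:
K(E) = 4*E**2 (K(E) = (2*E)**2 = 4*E**2)
K(9)*115 - 123 = (4*9**2)*115 - 123 = (4*81)*115 - 123 = 324*115 - 123 = 37260 - 123 = 37137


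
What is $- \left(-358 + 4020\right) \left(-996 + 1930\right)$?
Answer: $-3420308$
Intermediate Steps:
$- \left(-358 + 4020\right) \left(-996 + 1930\right) = - 3662 \cdot 934 = \left(-1\right) 3420308 = -3420308$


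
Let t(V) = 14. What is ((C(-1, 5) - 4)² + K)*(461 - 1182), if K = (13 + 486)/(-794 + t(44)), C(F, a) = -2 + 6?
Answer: 359779/780 ≈ 461.25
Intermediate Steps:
C(F, a) = 4
K = -499/780 (K = (13 + 486)/(-794 + 14) = 499/(-780) = 499*(-1/780) = -499/780 ≈ -0.63974)
((C(-1, 5) - 4)² + K)*(461 - 1182) = ((4 - 4)² - 499/780)*(461 - 1182) = (0² - 499/780)*(-721) = (0 - 499/780)*(-721) = -499/780*(-721) = 359779/780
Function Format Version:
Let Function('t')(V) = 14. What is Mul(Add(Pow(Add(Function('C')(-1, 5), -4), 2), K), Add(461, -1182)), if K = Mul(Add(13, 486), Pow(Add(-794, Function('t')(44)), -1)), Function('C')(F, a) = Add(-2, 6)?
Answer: Rational(359779, 780) ≈ 461.25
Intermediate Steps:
Function('C')(F, a) = 4
K = Rational(-499, 780) (K = Mul(Add(13, 486), Pow(Add(-794, 14), -1)) = Mul(499, Pow(-780, -1)) = Mul(499, Rational(-1, 780)) = Rational(-499, 780) ≈ -0.63974)
Mul(Add(Pow(Add(Function('C')(-1, 5), -4), 2), K), Add(461, -1182)) = Mul(Add(Pow(Add(4, -4), 2), Rational(-499, 780)), Add(461, -1182)) = Mul(Add(Pow(0, 2), Rational(-499, 780)), -721) = Mul(Add(0, Rational(-499, 780)), -721) = Mul(Rational(-499, 780), -721) = Rational(359779, 780)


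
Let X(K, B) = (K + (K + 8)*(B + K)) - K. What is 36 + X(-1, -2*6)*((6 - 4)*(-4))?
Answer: 764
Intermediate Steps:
X(K, B) = (8 + K)*(B + K) (X(K, B) = (K + (8 + K)*(B + K)) - K = (8 + K)*(B + K))
36 + X(-1, -2*6)*((6 - 4)*(-4)) = 36 + ((-1)**2 + 8*(-2*6) + 8*(-1) - 2*6*(-1))*((6 - 4)*(-4)) = 36 + (1 + 8*(-12) - 8 - 12*(-1))*(2*(-4)) = 36 + (1 - 96 - 8 + 12)*(-8) = 36 - 91*(-8) = 36 + 728 = 764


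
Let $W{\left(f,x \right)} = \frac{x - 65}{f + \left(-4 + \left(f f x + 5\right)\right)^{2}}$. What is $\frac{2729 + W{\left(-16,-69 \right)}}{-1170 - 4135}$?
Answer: $- \frac{851397658003}{1655062138665} \approx -0.51442$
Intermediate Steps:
$W{\left(f,x \right)} = \frac{-65 + x}{f + \left(1 + x f^{2}\right)^{2}}$ ($W{\left(f,x \right)} = \frac{x - 65}{f + \left(-4 + \left(f^{2} x + 5\right)\right)^{2}} = \frac{-65 + x}{f + \left(-4 + \left(x f^{2} + 5\right)\right)^{2}} = \frac{-65 + x}{f + \left(-4 + \left(5 + x f^{2}\right)\right)^{2}} = \frac{-65 + x}{f + \left(1 + x f^{2}\right)^{2}}$)
$\frac{2729 + W{\left(-16,-69 \right)}}{-1170 - 4135} = \frac{2729 + \frac{-65 - 69}{-16 + \left(1 - 69 \left(-16\right)^{2}\right)^{2}}}{-1170 - 4135} = \frac{2729 + \frac{1}{-16 + \left(1 - 17664\right)^{2}} \left(-134\right)}{-5305} = \left(2729 + \frac{1}{-16 + \left(1 - 17664\right)^{2}} \left(-134\right)\right) \left(- \frac{1}{5305}\right) = \left(2729 + \frac{1}{-16 + \left(-17663\right)^{2}} \left(-134\right)\right) \left(- \frac{1}{5305}\right) = \left(2729 + \frac{1}{-16 + 311981569} \left(-134\right)\right) \left(- \frac{1}{5305}\right) = \left(2729 + \frac{1}{311981553} \left(-134\right)\right) \left(- \frac{1}{5305}\right) = \left(2729 - \frac{134}{311981553}\right) \left(- \frac{1}{5305}\right) = \frac{851397658003}{311981553} \left(- \frac{1}{5305}\right) = - \frac{851397658003}{1655062138665}$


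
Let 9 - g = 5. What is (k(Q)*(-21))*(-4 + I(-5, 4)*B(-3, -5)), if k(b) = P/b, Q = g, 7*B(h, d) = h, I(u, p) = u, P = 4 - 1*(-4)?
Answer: 78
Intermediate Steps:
P = 8 (P = 4 + 4 = 8)
g = 4 (g = 9 - 1*5 = 9 - 5 = 4)
B(h, d) = h/7
Q = 4
k(b) = 8/b
(k(Q)*(-21))*(-4 + I(-5, 4)*B(-3, -5)) = ((8/4)*(-21))*(-4 - 5*(-3)/7) = ((8*(¼))*(-21))*(-4 - 5*(-3/7)) = (2*(-21))*(-4 + 15/7) = -42*(-13/7) = 78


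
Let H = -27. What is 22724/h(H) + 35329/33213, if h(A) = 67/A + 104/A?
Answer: -119132915/33213 ≈ -3586.9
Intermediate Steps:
h(A) = 171/A
22724/h(H) + 35329/33213 = 22724/((171/(-27))) + 35329/33213 = 22724/((171*(-1/27))) + 35329*(1/33213) = 22724/(-19/3) + 35329/33213 = 22724*(-3/19) + 35329/33213 = -3588 + 35329/33213 = -119132915/33213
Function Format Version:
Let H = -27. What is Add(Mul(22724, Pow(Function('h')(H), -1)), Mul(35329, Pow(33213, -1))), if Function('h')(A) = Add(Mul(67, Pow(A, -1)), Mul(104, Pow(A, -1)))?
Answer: Rational(-119132915, 33213) ≈ -3586.9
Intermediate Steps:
Function('h')(A) = Mul(171, Pow(A, -1))
Add(Mul(22724, Pow(Function('h')(H), -1)), Mul(35329, Pow(33213, -1))) = Add(Mul(22724, Pow(Mul(171, Pow(-27, -1)), -1)), Mul(35329, Pow(33213, -1))) = Add(Mul(22724, Pow(Mul(171, Rational(-1, 27)), -1)), Mul(35329, Rational(1, 33213))) = Add(Mul(22724, Pow(Rational(-19, 3), -1)), Rational(35329, 33213)) = Add(Mul(22724, Rational(-3, 19)), Rational(35329, 33213)) = Add(-3588, Rational(35329, 33213)) = Rational(-119132915, 33213)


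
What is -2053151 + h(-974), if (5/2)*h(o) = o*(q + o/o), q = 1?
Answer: -10269651/5 ≈ -2.0539e+6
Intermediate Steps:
h(o) = 4*o/5 (h(o) = 2*(o*(1 + o/o))/5 = 2*(o*(1 + 1))/5 = 2*(o*2)/5 = 2*(2*o)/5 = 4*o/5)
-2053151 + h(-974) = -2053151 + (4/5)*(-974) = -2053151 - 3896/5 = -10269651/5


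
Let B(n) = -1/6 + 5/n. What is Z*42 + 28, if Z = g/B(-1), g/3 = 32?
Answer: -23324/31 ≈ -752.39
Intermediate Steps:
g = 96 (g = 3*32 = 96)
B(n) = -⅙ + 5/n (B(n) = -1*⅙ + 5/n = -⅙ + 5/n)
Z = -576/31 (Z = 96/(((⅙)*(30 - 1*(-1))/(-1))) = 96/(((⅙)*(-1)*(30 + 1))) = 96/(((⅙)*(-1)*31)) = 96/(-31/6) = 96*(-6/31) = -576/31 ≈ -18.581)
Z*42 + 28 = -576/31*42 + 28 = -24192/31 + 28 = -23324/31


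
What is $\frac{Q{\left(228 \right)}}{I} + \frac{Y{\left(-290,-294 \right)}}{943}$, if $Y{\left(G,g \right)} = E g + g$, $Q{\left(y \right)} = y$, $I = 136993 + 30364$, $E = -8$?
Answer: $\frac{344635710}{157817651} \approx 2.1838$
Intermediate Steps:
$I = 167357$
$Y{\left(G,g \right)} = - 7 g$ ($Y{\left(G,g \right)} = - 8 g + g = - 7 g$)
$\frac{Q{\left(228 \right)}}{I} + \frac{Y{\left(-290,-294 \right)}}{943} = \frac{228}{167357} + \frac{\left(-7\right) \left(-294\right)}{943} = 228 \cdot \frac{1}{167357} + 2058 \cdot \frac{1}{943} = \frac{228}{167357} + \frac{2058}{943} = \frac{344635710}{157817651}$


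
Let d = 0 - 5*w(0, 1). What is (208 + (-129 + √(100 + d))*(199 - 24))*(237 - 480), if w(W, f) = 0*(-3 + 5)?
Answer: 5009931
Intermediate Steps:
w(W, f) = 0 (w(W, f) = 0*2 = 0)
d = 0 (d = 0 - 5*0 = 0 + 0 = 0)
(208 + (-129 + √(100 + d))*(199 - 24))*(237 - 480) = (208 + (-129 + √(100 + 0))*(199 - 24))*(237 - 480) = (208 + (-129 + √100)*175)*(-243) = (208 + (-129 + 10)*175)*(-243) = (208 - 119*175)*(-243) = (208 - 20825)*(-243) = -20617*(-243) = 5009931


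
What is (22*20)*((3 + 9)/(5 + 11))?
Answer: 330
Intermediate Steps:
(22*20)*((3 + 9)/(5 + 11)) = 440*(12/16) = 440*(12*(1/16)) = 440*(3/4) = 330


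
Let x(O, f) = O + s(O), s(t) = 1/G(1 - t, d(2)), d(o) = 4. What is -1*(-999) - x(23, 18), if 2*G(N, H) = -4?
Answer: 1953/2 ≈ 976.50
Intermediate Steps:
G(N, H) = -2 (G(N, H) = (½)*(-4) = -2)
s(t) = -½ (s(t) = 1/(-2) = -½)
x(O, f) = -½ + O (x(O, f) = O - ½ = -½ + O)
-1*(-999) - x(23, 18) = -1*(-999) - (-½ + 23) = 999 - 1*45/2 = 999 - 45/2 = 1953/2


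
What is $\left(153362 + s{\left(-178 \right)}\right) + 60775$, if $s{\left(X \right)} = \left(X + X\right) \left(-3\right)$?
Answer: $215205$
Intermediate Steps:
$s{\left(X \right)} = - 6 X$ ($s{\left(X \right)} = 2 X \left(-3\right) = - 6 X$)
$\left(153362 + s{\left(-178 \right)}\right) + 60775 = \left(153362 - -1068\right) + 60775 = \left(153362 + 1068\right) + 60775 = 154430 + 60775 = 215205$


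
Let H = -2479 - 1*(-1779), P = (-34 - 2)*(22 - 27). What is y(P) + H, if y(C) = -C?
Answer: -880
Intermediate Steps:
P = 180 (P = -36*(-5) = 180)
H = -700 (H = -2479 + 1779 = -700)
y(P) + H = -1*180 - 700 = -180 - 700 = -880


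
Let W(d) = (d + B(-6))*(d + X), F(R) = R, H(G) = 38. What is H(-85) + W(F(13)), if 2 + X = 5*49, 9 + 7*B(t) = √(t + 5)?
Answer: 21258/7 + 256*I/7 ≈ 3036.9 + 36.571*I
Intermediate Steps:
B(t) = -9/7 + √(5 + t)/7 (B(t) = -9/7 + √(t + 5)/7 = -9/7 + √(5 + t)/7)
X = 243 (X = -2 + 5*49 = -2 + 245 = 243)
W(d) = (243 + d)*(-9/7 + d + I/7) (W(d) = (d + (-9/7 + √(5 - 6)/7))*(d + 243) = (d + (-9/7 + √(-1)/7))*(243 + d) = (d + (-9/7 + I/7))*(243 + d) = (-9/7 + d + I/7)*(243 + d) = (243 + d)*(-9/7 + d + I/7))
H(-85) + W(F(13)) = 38 + (-2187/7 + 13² + 243*I/7 + (⅐)*13*(1692 + I)) = 38 + (-2187/7 + 169 + 243*I/7 + (21996/7 + 13*I/7)) = 38 + (20992/7 + 256*I/7) = 21258/7 + 256*I/7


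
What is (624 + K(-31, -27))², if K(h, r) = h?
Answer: 351649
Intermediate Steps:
(624 + K(-31, -27))² = (624 - 31)² = 593² = 351649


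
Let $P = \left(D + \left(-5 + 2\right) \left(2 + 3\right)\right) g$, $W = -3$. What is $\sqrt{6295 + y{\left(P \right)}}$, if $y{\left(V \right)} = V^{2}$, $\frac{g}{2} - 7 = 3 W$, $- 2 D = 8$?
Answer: $\sqrt{12071} \approx 109.87$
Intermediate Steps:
$D = -4$ ($D = \left(- \frac{1}{2}\right) 8 = -4$)
$g = -4$ ($g = 14 + 2 \cdot 3 \left(-3\right) = 14 + 2 \left(-9\right) = 14 - 18 = -4$)
$P = 76$ ($P = \left(-4 + \left(-5 + 2\right) \left(2 + 3\right)\right) \left(-4\right) = \left(-4 - 15\right) \left(-4\right) = \left(-19\right) \left(-4\right) = 76$)
$\sqrt{6295 + y{\left(P \right)}} = \sqrt{6295 + 76^{2}} = \sqrt{6295 + 5776} = \sqrt{12071}$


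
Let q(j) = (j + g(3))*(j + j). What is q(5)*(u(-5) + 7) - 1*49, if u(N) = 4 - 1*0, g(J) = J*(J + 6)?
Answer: 3471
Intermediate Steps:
g(J) = J*(6 + J)
u(N) = 4 (u(N) = 4 + 0 = 4)
q(j) = 2*j*(27 + j) (q(j) = (j + 3*(6 + 3))*(j + j) = (j + 3*9)*(2*j) = (j + 27)*(2*j) = (27 + j)*(2*j) = 2*j*(27 + j))
q(5)*(u(-5) + 7) - 1*49 = (2*5*(27 + 5))*(4 + 7) - 1*49 = (2*5*32)*11 - 49 = 320*11 - 49 = 3520 - 49 = 3471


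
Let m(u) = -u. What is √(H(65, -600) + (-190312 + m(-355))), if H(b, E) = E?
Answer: 3*I*√21173 ≈ 436.53*I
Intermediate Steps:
√(H(65, -600) + (-190312 + m(-355))) = √(-600 + (-190312 - 1*(-355))) = √(-600 + (-190312 + 355)) = √(-600 - 189957) = √(-190557) = 3*I*√21173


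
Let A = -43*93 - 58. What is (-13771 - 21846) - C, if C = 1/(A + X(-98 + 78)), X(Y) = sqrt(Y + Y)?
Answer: -586230492256/16459289 + 2*I*sqrt(10)/16459289 ≈ -35617.0 + 3.8425e-7*I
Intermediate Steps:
X(Y) = sqrt(2)*sqrt(Y) (X(Y) = sqrt(2*Y) = sqrt(2)*sqrt(Y))
A = -4057 (A = -3999 - 58 = -4057)
C = 1/(-4057 + 2*I*sqrt(10)) (C = 1/(-4057 + sqrt(2)*sqrt(-98 + 78)) = 1/(-4057 + sqrt(2)*sqrt(-20)) = 1/(-4057 + sqrt(2)*(2*I*sqrt(5))) = 1/(-4057 + 2*I*sqrt(10)) ≈ -0.00024649 - 3.84e-7*I)
(-13771 - 21846) - C = (-13771 - 21846) - (-4057/16459289 - 2*I*sqrt(10)/16459289) = -35617 + (4057/16459289 + 2*I*sqrt(10)/16459289) = -586230492256/16459289 + 2*I*sqrt(10)/16459289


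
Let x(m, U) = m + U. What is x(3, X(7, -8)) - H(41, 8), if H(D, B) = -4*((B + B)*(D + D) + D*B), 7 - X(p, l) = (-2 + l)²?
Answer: 6470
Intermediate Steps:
X(p, l) = 7 - (-2 + l)²
H(D, B) = -20*B*D (H(D, B) = -4*((2*B)*(2*D) + B*D) = -4*(4*B*D + B*D) = -20*B*D)
x(m, U) = U + m
x(3, X(7, -8)) - H(41, 8) = ((7 - (-2 - 8)²) + 3) - (-20)*8*41 = ((7 - 1*(-10)²) + 3) - 1*(-6560) = ((7 - 1*100) + 3) + 6560 = ((7 - 100) + 3) + 6560 = (-93 + 3) + 6560 = -90 + 6560 = 6470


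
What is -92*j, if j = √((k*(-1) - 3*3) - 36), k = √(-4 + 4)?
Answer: -276*I*√5 ≈ -617.15*I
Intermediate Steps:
k = 0 (k = √0 = 0)
j = 3*I*√5 (j = √((0*(-1) - 3*3) - 36) = √((0 - 9) - 36) = √(-9 - 36) = √(-45) = 3*I*√5 ≈ 6.7082*I)
-92*j = -276*I*√5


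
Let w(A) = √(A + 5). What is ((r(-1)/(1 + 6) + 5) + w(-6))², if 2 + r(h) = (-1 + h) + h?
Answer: 851/49 + 60*I/7 ≈ 17.367 + 8.5714*I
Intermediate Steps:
r(h) = -3 + 2*h (r(h) = -2 + ((-1 + h) + h) = -2 + (-1 + 2*h) = -3 + 2*h)
w(A) = √(5 + A)
((r(-1)/(1 + 6) + 5) + w(-6))² = (((-3 + 2*(-1))/(1 + 6) + 5) + √(5 - 6))² = (((-3 - 2)/7 + 5) + √(-1))² = (((⅐)*(-5) + 5) + I)² = ((-5/7 + 5) + I)² = (30/7 + I)²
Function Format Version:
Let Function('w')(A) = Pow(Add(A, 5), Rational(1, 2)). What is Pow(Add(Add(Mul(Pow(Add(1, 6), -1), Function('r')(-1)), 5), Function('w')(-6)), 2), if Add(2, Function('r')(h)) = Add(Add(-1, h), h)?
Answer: Add(Rational(851, 49), Mul(Rational(60, 7), I)) ≈ Add(17.367, Mul(8.5714, I))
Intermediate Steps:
Function('r')(h) = Add(-3, Mul(2, h)) (Function('r')(h) = Add(-2, Add(Add(-1, h), h)) = Add(-2, Add(-1, Mul(2, h))) = Add(-3, Mul(2, h)))
Function('w')(A) = Pow(Add(5, A), Rational(1, 2))
Pow(Add(Add(Mul(Pow(Add(1, 6), -1), Function('r')(-1)), 5), Function('w')(-6)), 2) = Pow(Add(Add(Mul(Pow(Add(1, 6), -1), Add(-3, Mul(2, -1))), 5), Pow(Add(5, -6), Rational(1, 2))), 2) = Pow(Add(Add(Mul(Pow(7, -1), Add(-3, -2)), 5), Pow(-1, Rational(1, 2))), 2) = Pow(Add(Add(Mul(Rational(1, 7), -5), 5), I), 2) = Pow(Add(Add(Rational(-5, 7), 5), I), 2) = Pow(Add(Rational(30, 7), I), 2)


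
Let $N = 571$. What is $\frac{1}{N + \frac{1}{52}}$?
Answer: $\frac{52}{29693} \approx 0.0017513$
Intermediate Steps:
$\frac{1}{N + \frac{1}{52}} = \frac{1}{571 + \frac{1}{52}} = \frac{1}{\frac{29693}{52}} = \frac{52}{29693}$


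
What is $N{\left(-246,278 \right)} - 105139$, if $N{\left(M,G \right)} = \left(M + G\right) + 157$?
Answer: $-104950$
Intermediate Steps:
$N{\left(M,G \right)} = 157 + G + M$ ($N{\left(M,G \right)} = \left(G + M\right) + 157 = 157 + G + M$)
$N{\left(-246,278 \right)} - 105139 = \left(157 + 278 - 246\right) - 105139 = 189 - 105139 = -104950$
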